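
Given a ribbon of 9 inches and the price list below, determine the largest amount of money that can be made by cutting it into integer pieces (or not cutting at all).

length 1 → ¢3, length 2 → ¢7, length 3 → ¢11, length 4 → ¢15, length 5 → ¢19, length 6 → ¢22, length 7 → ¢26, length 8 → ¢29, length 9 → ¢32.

Build R[k] bottom-up: R[k] = max over allowed piece i of (p[i] + R[k−i]).
R[1] = 3
R[2] = max(3+3, 7+0) = 7
R[3] = max(3+7, 7+3, 11+0) = 11
R[4] = max(3+11, 7+7, 11+3, 15+0) = 15
R[5] = max(3+15, 7+11, 11+7, 15+3, 19+0) = 19
R[6] = max(3+19, 7+15, 11+11, 15+7, 19+3, 22+0) = 22
R[7] = max(3+22, 7+19, 11+15, …, 22+3, 26+0) = 26
R[8] = max(3+26, 7+22, 11+19, …, 26+3, 29+0) = 30
R[9] = max(3+30, 7+26, 11+22, …, 29+3, 32+0) = 34
One optimal cutting: 5 + 4 → ¢19 + ¢15 = ¢34.

34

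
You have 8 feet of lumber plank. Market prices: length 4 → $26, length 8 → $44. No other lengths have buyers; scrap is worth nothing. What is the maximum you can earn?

Build f[k] bottom-up: f[k] = max over allowed piece i of (p[i] + f[k−i]).
f[1] = 0
f[2] = 0
f[3] = 0
f[4] = 26
f[5] = 26
f[6] = 26
f[7] = 26
f[8] = max(26+26, 44+0) = 52
One optimal cutting: 4 + 4 → $52.

52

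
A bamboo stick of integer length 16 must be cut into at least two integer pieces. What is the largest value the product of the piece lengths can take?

Define m[k] = max over 1≤i<k of i · max(k−i, m[k−i]); the inner max lets the remainder stay uncut if that's better.
Small cases: m[2]=1, m[3]=2, m[4]=4, m[5]=6, m[6]=9, m[7]=12, m[8]=18, m[9]=27, m[10]=36, m[11]=54.
m[12] = max(1×54, 2×36, 3×27, …, 10×2, 11×1) = 81
m[13] = max(1×81, 2×54, 3×36, …, 11×2, 12×1) = 108
m[14] = max(1×108, 2×81, 3×54, …, 12×2, 13×1) = 162
m[15] = max(1×162, 2×108, 3×81, …, 13×2, 14×1) = 243
m[16] = max(1×243, 2×162, 3×108, …, 14×2, 15×1) = 324
One optimal split: 3 + 3 + 3 + 3 + 2 + 2; product 3×3×3×3×2×2 = 324.

324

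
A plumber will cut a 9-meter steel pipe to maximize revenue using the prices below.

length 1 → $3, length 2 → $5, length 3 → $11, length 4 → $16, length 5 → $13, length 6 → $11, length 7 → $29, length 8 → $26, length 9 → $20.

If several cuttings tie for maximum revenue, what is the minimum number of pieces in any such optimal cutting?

3

Let r[k] be the best obtainable value from length k. For each k, try every first piece i and keep the best of price[i] + r[k−i].
r[1] = 3
r[2] = max(3+3, 5+0) = 6
r[3] = max(3+6, 5+3, 11+0) = 11
r[4] = max(3+11, 5+6, 11+3, 16+0) = 16
r[5] = max(3+16, 5+11, 11+6, 16+3, 13+0) = 19
r[6] = max(3+19, 5+16, 11+11, 16+6, 13+3, 11+0) = 22
r[7] = max(3+22, 5+19, 11+16, …, 11+3, 29+0) = 29
r[8] = max(3+29, 5+22, 11+19, …, 29+3, 26+0) = 32
r[9] = max(3+32, 5+29, 11+22, …, 26+3, 20+0) = 35
Maximum revenue is $35.
Now minimize piece count subject to staying optimal: for each k, pieces[k] = 1 + min over i with p[i]+r[k−i]=r[k] of pieces[k−i].
pieces[6] = 2
pieces[7] = 1
pieces[8] = 2
pieces[9] = 3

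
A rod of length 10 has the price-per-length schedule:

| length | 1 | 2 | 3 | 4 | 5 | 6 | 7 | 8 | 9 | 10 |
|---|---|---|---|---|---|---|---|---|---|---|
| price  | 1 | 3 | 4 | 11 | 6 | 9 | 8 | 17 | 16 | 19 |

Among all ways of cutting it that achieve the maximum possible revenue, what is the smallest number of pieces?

Consider every possible first cut. r[k] is the best of p[i]+r[k−i] over all sellable i≤k.
r[1] = 1
r[2] = max(1+1, 3+0) = 3
r[3] = max(1+3, 3+1, 4+0) = 4
r[4] = max(1+4, 3+3, 4+1, 11+0) = 11
r[5] = max(1+11, 3+4, 4+3, 11+1, 6+0) = 12
r[6] = max(1+12, 3+11, 4+4, 11+3, 6+1, 9+0) = 14
r[7] = max(1+14, 3+12, 4+11, …, 9+1, 8+0) = 15
r[8] = max(1+15, 3+14, 4+12, …, 8+1, 17+0) = 22
r[9] = max(1+22, 3+15, 4+14, …, 17+1, 16+0) = 23
r[10] = max(1+23, 3+22, 4+15, …, 16+1, 19+0) = 25
Maximum revenue is €25.
Now minimize piece count subject to staying optimal: for each k, pieces[k] = 1 + min over i with p[i]+r[k−i]=r[k] of pieces[k−i].
pieces[7] = 2
pieces[8] = 2
pieces[9] = 3
pieces[10] = 3

3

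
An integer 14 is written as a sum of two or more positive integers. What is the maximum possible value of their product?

162

Fill prod[k] for k=2..14: at each k try every first piece i and multiply by the better of (k−i) uncut or prod[k−i].
Small cases: prod[2]=1, prod[3]=2, prod[4]=4, prod[5]=6, prod[6]=9.
prod[7] = max(1×9, 2×6, 3×4, 4×3, 5×2, 6×1) = 12
prod[8] = max(1×12, 2×9, 3×6, …, 6×2, 7×1) = 18
prod[9] = max(1×18, 2×12, 3×9, …, 7×2, 8×1) = 27
prod[10] = max(1×27, 2×18, 3×12, …, 8×2, 9×1) = 36
prod[11] = max(1×36, 2×27, 3×18, …, 9×2, 10×1) = 54
prod[12] = max(1×54, 2×36, 3×27, …, 10×2, 11×1) = 81
prod[13] = max(1×81, 2×54, 3×36, …, 11×2, 12×1) = 108
prod[14] = max(1×108, 2×81, 3×54, …, 12×2, 13×1) = 162
One optimal split: 3 + 3 + 3 + 3 + 2; product 3×3×3×3×2 = 162.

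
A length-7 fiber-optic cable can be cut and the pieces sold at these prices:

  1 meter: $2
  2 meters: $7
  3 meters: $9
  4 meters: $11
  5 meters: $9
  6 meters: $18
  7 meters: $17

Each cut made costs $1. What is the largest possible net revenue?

Let r[k] be the best obtainable value from length k. For each k, try every first piece i and keep the best of price[i] + r[k−i] minus the 1 cut fee when i<k.
r[1] = 2
r[2] = max(2+2-1, 7+0) = 7
r[3] = max(2+7-1, 7+2-1, 9+0) = 9
r[4] = max(2+9-1, 7+7-1, 9+2-1, 11+0) = 13
r[5] = max(2+13-1, 7+9-1, 9+7-1, 11+2-1, 9+0) = 15
r[6] = max(2+15-1, 7+13-1, 9+9-1, 11+7-1, 9+2-1, 18+0) = 19
r[7] = max(2+19-1, 7+15-1, 9+13-1, …, 18+2-1, 17+0) = 21
One optimal plan: pieces 3 + 2 + 2 (2 cuts) → $23 − $2 = $21.

21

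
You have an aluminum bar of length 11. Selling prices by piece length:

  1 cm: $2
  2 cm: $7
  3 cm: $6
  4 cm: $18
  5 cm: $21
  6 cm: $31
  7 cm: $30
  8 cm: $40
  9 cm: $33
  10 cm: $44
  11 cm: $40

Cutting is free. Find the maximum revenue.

Let R[k] be the best obtainable value from length k. For each k, try every first piece i and keep the best of price[i] + R[k−i].
R[1] = 2
R[2] = 7
R[3] = 9  (first piece 1, then R[2]=7)
R[4] = 18
R[5] = 21
R[6] = 31
R[7] = 33  (first piece 1, then R[6]=31)
R[8] = 40
R[9] = 42  (first piece 1, then R[8]=40)
R[10] = 49  (first piece 4, then R[6]=31)
R[11] = 52  (first piece 5, then R[6]=31)
One optimal cutting: 6 + 5 → $31 + $21 = $52.

52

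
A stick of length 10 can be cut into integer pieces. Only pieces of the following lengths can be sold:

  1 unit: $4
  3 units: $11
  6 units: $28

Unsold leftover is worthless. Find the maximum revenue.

Consider every possible first cut. f[k] is the best of p[i]+f[k−i] over all sellable i≤k.
f[1] = 4
f[2] = 8  (first piece 1, then f[1]=4)
f[3] = max(4+8, 11+0) = 12
f[4] = max(4+12, 11+4) = 16
f[5] = max(4+16, 11+8) = 20
f[6] = max(4+20, 11+12, 28+0) = 28
f[7] = max(4+28, 11+16, 28+4) = 32
f[8] = max(4+32, 11+20, 28+8) = 36
f[9] = max(4+36, 11+28, 28+12) = 40
f[10] = max(4+40, 11+32, 28+16) = 44
One optimal cutting: 6 + 1 + 1 + 1 + 1 → $44.

44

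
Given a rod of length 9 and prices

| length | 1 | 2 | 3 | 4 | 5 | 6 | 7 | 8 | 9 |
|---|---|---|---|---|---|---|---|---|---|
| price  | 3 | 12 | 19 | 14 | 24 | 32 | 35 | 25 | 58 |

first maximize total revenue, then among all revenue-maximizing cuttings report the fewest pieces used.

Build r[k] bottom-up: r[k] = max over allowed piece i of (p[i] + r[k−i]).
r[1] = 3
r[2] = max(3+3, 12+0) = 12
r[3] = max(3+12, 12+3, 19+0) = 19
r[4] = max(3+19, 12+12, 19+3, 14+0) = 24
r[5] = max(3+24, 12+19, 19+12, 14+3, 24+0) = 31
r[6] = max(3+31, 12+24, 19+19, 14+12, 24+3, 32+0) = 38
r[7] = max(3+38, 12+31, 19+24, …, 32+3, 35+0) = 43
r[8] = max(3+43, 12+38, 19+31, …, 35+3, 25+0) = 50
r[9] = max(3+50, 12+43, 19+38, …, 25+3, 58+0) = 58
Maximum revenue is $58.
Now minimize piece count subject to staying optimal: for each k, pieces[k] = 1 + min over i with p[i]+r[k−i]=r[k] of pieces[k−i].
pieces[6] = 2
pieces[7] = 3
pieces[8] = 3
pieces[9] = 1

1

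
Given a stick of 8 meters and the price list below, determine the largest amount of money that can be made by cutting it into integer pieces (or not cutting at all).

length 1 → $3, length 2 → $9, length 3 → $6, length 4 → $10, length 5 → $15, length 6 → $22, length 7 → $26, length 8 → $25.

36

Build best[k] bottom-up: best[k] = max over allowed piece i of (p[i] + best[k−i]).
best[1] = 3
best[2] = max(3+3, 9+0) = 9
best[3] = max(3+9, 9+3, 6+0) = 12
best[4] = max(3+12, 9+9, 6+3, 10+0) = 18
best[5] = max(3+18, 9+12, 6+9, 10+3, 15+0) = 21
best[6] = max(3+21, 9+18, 6+12, 10+9, 15+3, 22+0) = 27
best[7] = max(3+27, 9+21, 6+18, …, 22+3, 26+0) = 30
best[8] = max(3+30, 9+27, 6+21, …, 26+3, 25+0) = 36
One optimal cutting: 2 + 2 + 2 + 2 → $9 + $9 + $9 + $9 = $36.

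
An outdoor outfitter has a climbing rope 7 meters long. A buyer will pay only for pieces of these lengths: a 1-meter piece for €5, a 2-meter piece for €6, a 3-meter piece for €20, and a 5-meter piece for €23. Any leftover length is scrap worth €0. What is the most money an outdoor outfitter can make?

Build best[k] bottom-up: best[k] = max over allowed piece i of (p[i] + best[k−i]).
best[1] = 5
best[2] = max(5+5, 6+0) = 10
best[3] = max(5+10, 6+5, 20+0) = 20
best[4] = max(5+20, 6+10, 20+5) = 25
best[5] = max(5+25, 6+20, 20+10, 23+0) = 30
best[6] = max(5+30, 6+25, 20+20, 23+5) = 40
best[7] = max(5+40, 6+30, 20+25, 23+10) = 45
One optimal cutting: 3 + 3 + 1 → €45.

45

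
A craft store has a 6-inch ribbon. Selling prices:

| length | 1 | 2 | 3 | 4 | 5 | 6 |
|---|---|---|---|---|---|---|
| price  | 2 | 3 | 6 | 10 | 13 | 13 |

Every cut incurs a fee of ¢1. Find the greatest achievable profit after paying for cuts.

Consider every possible first cut. r[k] is the best of p[i]+r[k−i] over all sellable i≤k, charging 1 whenever i<k.
r[1] = 2
r[2] = 3  (first piece 1, then r[1]=2)
r[3] = 6
r[4] = 10
r[5] = 13
r[6] = 14  (first piece 1, then r[5]=13)
One optimal plan: pieces 5 + 1 (1 cut) → ¢15 − ¢1 = ¢14.

14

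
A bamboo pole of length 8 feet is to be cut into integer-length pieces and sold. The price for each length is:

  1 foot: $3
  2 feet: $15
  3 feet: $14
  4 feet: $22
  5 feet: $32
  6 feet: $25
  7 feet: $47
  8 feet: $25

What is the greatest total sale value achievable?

Consider every possible first cut. r[k] is the best of p[i]+r[k−i] over all sellable i≤k.
r[1] = 3
r[2] = 15
r[3] = 18  (first piece 1, then r[2]=15)
r[4] = 30  (first piece 2, then r[2]=15)
r[5] = 33  (first piece 1, then r[4]=30)
r[6] = 45  (first piece 2, then r[4]=30)
r[7] = 48  (first piece 1, then r[6]=45)
r[8] = 60  (first piece 2, then r[6]=45)
One optimal cutting: 2 + 2 + 2 + 2 → $15 + $15 + $15 + $15 = $60.

60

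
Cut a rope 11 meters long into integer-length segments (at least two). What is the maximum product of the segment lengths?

54

Define P[k] = max over 1≤i<k of i · max(k−i, P[k−i]); the inner max lets the remainder stay uncut if that's better.
P[2] = 1×max(1,0) = 1×1 = 1
P[3] = max(1×2, 2×1) = 2
P[4] = max(1×3, 2×2, 3×1) = 4
P[5] = max(1×4, 2×3, 3×2, 4×1) = 6
P[6] = max(1×6, 2×4, 3×3, 4×2, 5×1) = 9
P[7] = max(1×9, 2×6, 3×4, 4×3, 5×2, 6×1) = 12
P[8] = max(1×12, 2×9, 3×6, …, 6×2, 7×1) = 18
P[9] = max(1×18, 2×12, 3×9, …, 7×2, 8×1) = 27
P[10] = max(1×27, 2×18, 3×12, …, 8×2, 9×1) = 36
P[11] = max(1×36, 2×27, 3×18, …, 9×2, 10×1) = 54
One optimal split: 3 + 3 + 3 + 2; product 3×3×3×2 = 54.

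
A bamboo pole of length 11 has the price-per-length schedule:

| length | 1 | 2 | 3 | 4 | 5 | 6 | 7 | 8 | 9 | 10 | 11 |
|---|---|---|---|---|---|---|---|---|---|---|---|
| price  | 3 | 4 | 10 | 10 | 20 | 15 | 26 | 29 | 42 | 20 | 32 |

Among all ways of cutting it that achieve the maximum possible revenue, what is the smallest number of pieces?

3

Let r[k] be the best obtainable value from length k. For each k, try every first piece i and keep the best of price[i] + r[k−i].
r[1] = 3
r[2] = max(3+3, 4+0) = 6
r[3] = max(3+6, 4+3, 10+0) = 10
r[4] = max(3+10, 4+6, 10+3, 10+0) = 13
r[5] = max(3+13, 4+10, 10+6, 10+3, 20+0) = 20
r[6] = max(3+20, 4+13, 10+10, 10+6, 20+3, 15+0) = 23
r[7] = max(3+23, 4+20, 10+13, …, 15+3, 26+0) = 26
r[8] = max(3+26, 4+23, 10+20, …, 26+3, 29+0) = 30
r[9] = max(3+30, 4+26, 10+23, …, 29+3, 42+0) = 42
r[10] = max(3+42, 4+30, 10+26, …, 42+3, 20+0) = 45
r[11] = max(3+45, 4+42, 10+30, …, 20+3, 32+0) = 48
Maximum revenue is $48.
Now minimize piece count subject to staying optimal: for each k, pieces[k] = 1 + min over i with p[i]+r[k−i]=r[k] of pieces[k−i].
pieces[8] = 2
pieces[9] = 1
pieces[10] = 2
pieces[11] = 3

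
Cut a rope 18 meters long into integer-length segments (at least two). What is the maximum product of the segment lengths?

729

Let P[k] be the best product for length k (with at least one cut). For each first piece i, the rest contributes max(k−i, P[k−i]).
P[2] = 1*max(1,0) = 1*1 = 1
P[3] = 1*max(2,1) = 1*2 = 2
P[4] = 2*max(2,1) = 2*2 = 4
P[5] = 2*max(3,2) = 2*3 = 6
P[6] = 3*max(3,2) = 3*3 = 9
P[7] = 2*max(5,6) = 2*6 = 12
P[8] = 2*max(6,9) = 2*9 = 18
P[9] = 3*max(6,9) = 3*9 = 27
P[10] = 2*max(8,18) = 2*18 = 36
P[11] = 2*max(9,27) = 2*27 = 54
P[12] = 3*max(9,27) = 3*27 = 81
P[13] = 2*max(11,54) = 2*54 = 108
P[14] = 2*max(12,81) = 2*81 = 162
P[15] = 3*max(12,81) = 3*81 = 243
P[16] = 2*max(14,162) = 2*162 = 324
P[17] = 2*max(15,243) = 2*243 = 486
P[18] = 3*max(15,243) = 3*243 = 729
One optimal split: 3 + 3 + 3 + 3 + 3 + 3; product 3*3*3*3*3*3 = 729.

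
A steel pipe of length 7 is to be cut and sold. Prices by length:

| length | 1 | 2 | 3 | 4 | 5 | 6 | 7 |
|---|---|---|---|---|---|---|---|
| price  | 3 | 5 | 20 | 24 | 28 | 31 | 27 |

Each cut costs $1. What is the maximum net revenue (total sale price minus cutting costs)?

43

Let r[k] be the best obtainable value from length k. For each k, try every first piece i and keep the best of price[i] + r[k−i] minus the 1 cut fee when i<k.
r[1] = 3
r[2] = max(3+3-1, 5+0) = 5
r[3] = max(3+5-1, 5+3-1, 20+0) = 20
r[4] = max(3+20-1, 5+5-1, 20+3-1, 24+0) = 24
r[5] = max(3+24-1, 5+20-1, 20+5-1, 24+3-1, 28+0) = 28
r[6] = max(3+28-1, 5+24-1, 20+20-1, 24+5-1, 28+3-1, 31+0) = 39
r[7] = max(3+39-1, 5+28-1, 20+24-1, …, 31+3-1, 27+0) = 43
One optimal plan: pieces 4 + 3 (1 cut) → $44 − $1 = $43.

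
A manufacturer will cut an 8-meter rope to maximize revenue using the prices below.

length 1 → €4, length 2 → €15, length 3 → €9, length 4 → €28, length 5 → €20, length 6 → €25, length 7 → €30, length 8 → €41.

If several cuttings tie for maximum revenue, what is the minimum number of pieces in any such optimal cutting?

Build r[k] bottom-up: r[k] = max over allowed piece i of (p[i] + r[k−i]).
r[1] = 4
r[2] = 15
r[3] = 19  (first piece 1, then r[2]=15)
r[4] = 30  (first piece 2, then r[2]=15)
r[5] = 34  (first piece 1, then r[4]=30)
r[6] = 45  (first piece 2, then r[4]=30)
r[7] = 49  (first piece 1, then r[6]=45)
r[8] = 60  (first piece 2, then r[6]=45)
Maximum revenue is €60.
Now minimize piece count subject to staying optimal: for each k, pieces[k] = 1 + min over i with p[i]+r[k−i]=r[k] of pieces[k−i].
pieces[5] = 3
pieces[6] = 3
pieces[7] = 4
pieces[8] = 4

4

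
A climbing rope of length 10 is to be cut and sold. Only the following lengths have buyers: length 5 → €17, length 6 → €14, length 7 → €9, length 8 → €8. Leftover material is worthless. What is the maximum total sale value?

34

Build best[k] bottom-up: best[k] = max over allowed piece i of (p[i] + best[k−i]).
best[1] = 0
best[2] = 0
best[3] = 0
best[4] = 0
best[5] = 17
best[6] = max(17+0, 14+0) = 17
best[7] = max(17+0, 14+0, 9+0) = 17
best[8] = max(17+0, 14+0, 9+0, 8+0) = 17
best[9] = max(17+0, 14+0, 9+0, 8+0) = 17
best[10] = max(17+17, 14+0, 9+0, 8+0) = 34
One optimal cutting: 5 + 5 → €34.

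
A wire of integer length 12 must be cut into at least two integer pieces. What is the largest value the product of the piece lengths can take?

Define g[k] = max over 1≤i<k of i · max(k−i, g[k−i]); the inner max lets the remainder stay uncut if that's better.
g[2] = 1·max(1,0) = 1·1 = 1
g[3] = 1·max(2,1) = 1·2 = 2
g[4] = 2·max(2,1) = 2·2 = 4
g[5] = 2·max(3,2) = 2·3 = 6
g[6] = 3·max(3,2) = 3·3 = 9
g[7] = 2·max(5,6) = 2·6 = 12
g[8] = 2·max(6,9) = 2·9 = 18
g[9] = 3·max(6,9) = 3·9 = 27
g[10] = 2·max(8,18) = 2·18 = 36
g[11] = 2·max(9,27) = 2·27 = 54
g[12] = 3·max(9,27) = 3·27 = 81
One optimal split: 3 + 3 + 3 + 3; product 3·3·3·3 = 81.

81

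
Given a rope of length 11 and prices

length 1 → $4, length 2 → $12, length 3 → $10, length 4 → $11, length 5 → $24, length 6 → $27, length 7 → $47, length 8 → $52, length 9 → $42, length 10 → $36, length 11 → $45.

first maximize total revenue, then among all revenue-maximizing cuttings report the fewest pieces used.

3

Let r[k] be the best obtainable value from length k. For each k, try every first piece i and keep the best of price[i] + r[k−i].
r[1] = 4
r[2] = 12
r[3] = 16  (first piece 1, then r[2]=12)
r[4] = 24  (first piece 2, then r[2]=12)
r[5] = 28  (first piece 1, then r[4]=24)
r[6] = 36  (first piece 2, then r[4]=24)
r[7] = 47
r[8] = 52
r[9] = 59  (first piece 2, then r[7]=47)
r[10] = 64  (first piece 2, then r[8]=52)
r[11] = 71  (first piece 2, then r[9]=59)
Maximum revenue is $71.
Now minimize piece count subject to staying optimal: for each k, pieces[k] = 1 + min over i with p[i]+r[k−i]=r[k] of pieces[k−i].
pieces[8] = 1
pieces[9] = 2
pieces[10] = 2
pieces[11] = 3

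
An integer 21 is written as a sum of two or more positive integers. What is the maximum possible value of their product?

Fill f[k] for k=2..21: at each k try every first piece i and multiply by the better of (k−i) uncut or f[k−i].
f[2] = 1×max(1,0) = 1×1 = 1
f[3] = max(1×2, 2×1) = 2
f[4] = max(1×3, 2×2, 3×1) = 4
f[5] = max(1×4, 2×3, 3×2, 4×1) = 6
f[6] = max(1×6, 2×4, 3×3, 4×2, 5×1) = 9
f[7] = max(1×9, 2×6, 3×4, 4×3, 5×2, 6×1) = 12
f[8] = max(1×12, 2×9, 3×6, …, 6×2, 7×1) = 18
f[9] = max(1×18, 2×12, 3×9, …, 7×2, 8×1) = 27
f[10] = max(1×27, 2×18, 3×12, …, 8×2, 9×1) = 36
f[11] = max(1×36, 2×27, 3×18, …, 9×2, 10×1) = 54
f[12] = max(1×54, 2×36, 3×27, …, 10×2, 11×1) = 81
f[13] = max(1×81, 2×54, 3×36, …, 11×2, 12×1) = 108
f[14] = max(1×108, 2×81, 3×54, …, 12×2, 13×1) = 162
f[15] = max(1×162, 2×108, 3×81, …, 13×2, 14×1) = 243
f[16] = max(1×243, 2×162, 3×108, …, 14×2, 15×1) = 324
f[17] = max(1×324, 2×243, 3×162, …, 15×2, 16×1) = 486
f[18] = max(1×486, 2×324, 3×243, …, 16×2, 17×1) = 729
f[19] = max(1×729, 2×486, 3×324, …, 17×2, 18×1) = 972
f[20] = max(1×972, 2×729, 3×486, …, 18×2, 19×1) = 1458
f[21] = max(1×1458, 2×972, 3×729, …, 19×2, 20×1) = 2187
One optimal split: 3 + 3 + 3 + 3 + 3 + 3 + 3; product 3×3×3×3×3×3×3 = 2187.

2187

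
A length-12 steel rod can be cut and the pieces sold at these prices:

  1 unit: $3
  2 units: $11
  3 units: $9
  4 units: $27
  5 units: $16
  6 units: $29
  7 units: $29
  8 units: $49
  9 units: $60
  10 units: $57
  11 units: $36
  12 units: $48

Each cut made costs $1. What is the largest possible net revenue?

Consider every possible first cut. v[k] is the best of p[i]+v[k−i] over all sellable i≤k, charging 1 whenever i<k.
v[1] = 3
v[2] = max(3+3-1, 11+0) = 11
v[3] = max(3+11-1, 11+3-1, 9+0) = 13
v[4] = max(3+13-1, 11+11-1, 9+3-1, 27+0) = 27
v[5] = max(3+27-1, 11+13-1, 9+11-1, 27+3-1, 16+0) = 29
v[6] = max(3+29-1, 11+27-1, 9+13-1, 27+11-1, 16+3-1, 29+0) = 37
v[7] = max(3+37-1, 11+29-1, 9+27-1, …, 29+3-1, 29+0) = 39
v[8] = max(3+39-1, 11+37-1, 9+29-1, …, 29+3-1, 49+0) = 53
v[9] = max(3+53-1, 11+39-1, 9+37-1, …, 49+3-1, 60+0) = 60
v[10] = max(3+60-1, 11+53-1, 9+39-1, …, 60+3-1, 57+0) = 63
v[11] = max(3+63-1, 11+60-1, 9+53-1, …, 57+3-1, 36+0) = 70
v[12] = max(3+70-1, 11+63-1, 9+60-1, …, 36+3-1, 48+0) = 79
One optimal plan: pieces 4 + 4 + 4 (2 cuts) → $81 − $2 = $79.

79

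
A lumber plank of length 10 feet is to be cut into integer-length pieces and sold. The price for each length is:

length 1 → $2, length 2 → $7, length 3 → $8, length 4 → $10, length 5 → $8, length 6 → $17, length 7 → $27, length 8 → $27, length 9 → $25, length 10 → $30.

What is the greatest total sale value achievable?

36

Let r[k] be the best obtainable value from length k. For each k, try every first piece i and keep the best of price[i] + r[k−i].
r[1] = 2
r[2] = max(2+2, 7+0) = 7
r[3] = max(2+7, 7+2, 8+0) = 9
r[4] = max(2+9, 7+7, 8+2, 10+0) = 14
r[5] = max(2+14, 7+9, 8+7, 10+2, 8+0) = 16
r[6] = max(2+16, 7+14, 8+9, 10+7, 8+2, 17+0) = 21
r[7] = max(2+21, 7+16, 8+14, …, 17+2, 27+0) = 27
r[8] = max(2+27, 7+21, 8+16, …, 27+2, 27+0) = 29
r[9] = max(2+29, 7+27, 8+21, …, 27+2, 25+0) = 34
r[10] = max(2+34, 7+29, 8+27, …, 25+2, 30+0) = 36
One optimal cutting: 7 + 2 + 1 → $27 + $7 + $2 = $36.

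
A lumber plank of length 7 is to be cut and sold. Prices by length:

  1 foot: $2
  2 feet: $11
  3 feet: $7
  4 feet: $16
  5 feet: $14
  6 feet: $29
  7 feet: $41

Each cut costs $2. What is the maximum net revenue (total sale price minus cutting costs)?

41

Consider every possible first cut. v[k] is the best of p[i]+v[k−i] over all sellable i≤k, charging 2 whenever i<k.
v[1] = 2
v[2] = max(2+2-2, 11+0) = 11
v[3] = max(2+11-2, 11+2-2, 7+0) = 11
v[4] = max(2+11-2, 11+11-2, 7+2-2, 16+0) = 20
v[5] = max(2+20-2, 11+11-2, 7+11-2, 16+2-2, 14+0) = 20
v[6] = max(2+20-2, 11+20-2, 7+11-2, 16+11-2, 14+2-2, 29+0) = 29
v[7] = max(2+29-2, 11+20-2, 7+20-2, …, 29+2-2, 41+0) = 41
Best is to make no cuts and sell whole for $41.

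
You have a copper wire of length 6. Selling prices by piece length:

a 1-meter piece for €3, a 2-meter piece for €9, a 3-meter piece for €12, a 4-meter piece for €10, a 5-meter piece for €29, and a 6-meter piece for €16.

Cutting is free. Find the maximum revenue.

Build R[k] bottom-up: R[k] = max over allowed piece i of (p[i] + R[k−i]).
R[1] = 3
R[2] = 9
R[3] = 12  (first piece 1, then R[2]=9)
R[4] = 18  (first piece 2, then R[2]=9)
R[5] = 29
R[6] = 32  (first piece 1, then R[5]=29)
One optimal cutting: 5 + 1 → €29 + €3 = €32.

32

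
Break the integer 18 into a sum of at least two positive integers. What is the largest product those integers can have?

729

Let P[k] be the best product for length k (with at least one cut). For each first piece i, the rest contributes max(k−i, P[k−i]).
Small cases: P[2]=1, P[3]=2, P[4]=4, P[5]=6, P[6]=9, P[7]=12, P[8]=18, P[9]=27, P[10]=36, P[11]=54, P[12]=81.
P[13] = 2·max(11,54) = 2·54 = 108
P[14] = 2·max(12,81) = 2·81 = 162
P[15] = 3·max(12,81) = 3·81 = 243
P[16] = 2·max(14,162) = 2·162 = 324
P[17] = 2·max(15,243) = 2·243 = 486
P[18] = 3·max(15,243) = 3·243 = 729
One optimal split: 3 + 3 + 3 + 3 + 3 + 3; product 3·3·3·3·3·3 = 729.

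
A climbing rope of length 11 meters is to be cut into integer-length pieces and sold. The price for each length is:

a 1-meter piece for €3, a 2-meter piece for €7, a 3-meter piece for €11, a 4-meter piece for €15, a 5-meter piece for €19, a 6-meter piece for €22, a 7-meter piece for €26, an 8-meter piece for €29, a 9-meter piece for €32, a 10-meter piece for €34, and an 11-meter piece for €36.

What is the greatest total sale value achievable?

41

Consider every possible first cut. best[k] is the best of p[i]+best[k−i] over all sellable i≤k.
best[1] = 3
best[2] = 7
best[3] = 11
best[4] = 15
best[5] = 19
best[6] = 22  (first piece 1, then best[5]=19)
best[7] = 26  (first piece 2, then best[5]=19)
best[8] = 30  (first piece 3, then best[5]=19)
best[9] = 34  (first piece 4, then best[5]=19)
best[10] = 38  (first piece 5, then best[5]=19)
best[11] = 41  (first piece 1, then best[10]=38)
One optimal cutting: 5 + 5 + 1 → €19 + €19 + €3 = €41.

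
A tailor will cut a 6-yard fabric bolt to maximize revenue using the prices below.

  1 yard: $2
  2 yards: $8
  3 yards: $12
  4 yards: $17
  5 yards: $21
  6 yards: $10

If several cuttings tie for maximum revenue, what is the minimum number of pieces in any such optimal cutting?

2

Consider every possible first cut. r[k] is the best of p[i]+r[k−i] over all sellable i≤k.
r[1] = 2
r[2] = 8
r[3] = 12
r[4] = 17
r[5] = 21
r[6] = 25  (first piece 2, then r[4]=17)
Maximum revenue is $25.
Now minimize piece count subject to staying optimal: for each k, pieces[k] = 1 + min over i with p[i]+r[k−i]=r[k] of pieces[k−i].
pieces[3] = 1
pieces[4] = 1
pieces[5] = 1
pieces[6] = 2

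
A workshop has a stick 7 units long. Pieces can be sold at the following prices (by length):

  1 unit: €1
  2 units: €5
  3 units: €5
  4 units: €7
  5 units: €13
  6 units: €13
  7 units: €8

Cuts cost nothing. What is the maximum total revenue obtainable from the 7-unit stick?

18

Consider every possible first cut. v[k] is the best of p[i]+v[k−i] over all sellable i≤k.
v[1] = 1
v[2] = 5
v[3] = 6  (first piece 1, then v[2]=5)
v[4] = 10  (first piece 2, then v[2]=5)
v[5] = 13
v[6] = 15  (first piece 2, then v[4]=10)
v[7] = 18  (first piece 2, then v[5]=13)
One optimal cutting: 5 + 2 → €13 + €5 = €18.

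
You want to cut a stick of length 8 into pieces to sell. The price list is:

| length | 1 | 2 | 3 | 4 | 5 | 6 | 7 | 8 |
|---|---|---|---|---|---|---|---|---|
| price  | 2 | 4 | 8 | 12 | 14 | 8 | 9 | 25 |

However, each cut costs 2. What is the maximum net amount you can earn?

25

Let net[k] be the best obtainable value from length k. For each k, try every first piece i and keep the best of price[i] + net[k−i] minus the 2 cut fee when i<k.
net[1] = 2
net[2] = max(2+2-2, 4+0) = 4
net[3] = max(2+4-2, 4+2-2, 8+0) = 8
net[4] = max(2+8-2, 4+4-2, 8+2-2, 12+0) = 12
net[5] = max(2+12-2, 4+8-2, 8+4-2, 12+2-2, 14+0) = 14
net[6] = max(2+14-2, 4+12-2, 8+8-2, 12+4-2, 14+2-2, 8+0) = 14
net[7] = max(2+14-2, 4+14-2, 8+12-2, …, 8+2-2, 9+0) = 18
net[8] = max(2+18-2, 4+14-2, 8+14-2, …, 9+2-2, 25+0) = 25
Best is to make no cuts and sell whole for 25.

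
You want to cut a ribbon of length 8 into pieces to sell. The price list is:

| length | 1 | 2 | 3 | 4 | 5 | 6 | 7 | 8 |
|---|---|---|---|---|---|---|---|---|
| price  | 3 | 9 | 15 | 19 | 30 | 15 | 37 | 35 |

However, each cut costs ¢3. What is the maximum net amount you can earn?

42

Let net[k] be the best obtainable value from length k. For each k, try every first piece i and keep the best of price[i] + net[k−i] minus the 3 cut fee when i<k.
net[1] = 3
net[2] = max(3+3-3, 9+0) = 9
net[3] = max(3+9-3, 9+3-3, 15+0) = 15
net[4] = max(3+15-3, 9+9-3, 15+3-3, 19+0) = 19
net[5] = max(3+19-3, 9+15-3, 15+9-3, 19+3-3, 30+0) = 30
net[6] = max(3+30-3, 9+19-3, 15+15-3, 19+9-3, 30+3-3, 15+0) = 30
net[7] = max(3+30-3, 9+30-3, 15+19-3, …, 15+3-3, 37+0) = 37
net[8] = max(3+37-3, 9+30-3, 15+30-3, …, 37+3-3, 35+0) = 42
One optimal plan: pieces 5 + 3 (1 cut) → ¢45 − ¢3 = ¢42.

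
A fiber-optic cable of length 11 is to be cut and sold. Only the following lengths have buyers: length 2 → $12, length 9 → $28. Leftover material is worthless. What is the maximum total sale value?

60

Consider every possible first cut. best[k] is the best of p[i]+best[k−i] over all sellable i≤k.
best[1] = 0
best[2] = 12
best[3] = 12
best[4] = 24  (first piece 2, then best[2]=12)
best[5] = 24
best[6] = 36  (first piece 2, then best[4]=24)
best[7] = 36
best[8] = 48  (first piece 2, then best[6]=36)
best[9] = max(12+36, 28+0) = 48
best[10] = max(12+48, 28+0) = 60
best[11] = max(12+48, 28+12) = 60
One optimal cutting: pieces 2 + 2 + 2 + 2 + 2 with 1 meter of scrap → $60.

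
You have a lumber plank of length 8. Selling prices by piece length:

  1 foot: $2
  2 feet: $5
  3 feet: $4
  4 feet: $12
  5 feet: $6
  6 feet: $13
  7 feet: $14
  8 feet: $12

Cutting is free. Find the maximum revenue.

24

Consider every possible first cut. r[k] is the best of p[i]+r[k−i] over all sellable i≤k.
r[1] = 2
r[2] = 5
r[3] = 7  (first piece 1, then r[2]=5)
r[4] = 12
r[5] = 14  (first piece 1, then r[4]=12)
r[6] = 17  (first piece 2, then r[4]=12)
r[7] = 19  (first piece 1, then r[6]=17)
r[8] = 24  (first piece 4, then r[4]=12)
One optimal cutting: 4 + 4 → $12 + $12 = $24.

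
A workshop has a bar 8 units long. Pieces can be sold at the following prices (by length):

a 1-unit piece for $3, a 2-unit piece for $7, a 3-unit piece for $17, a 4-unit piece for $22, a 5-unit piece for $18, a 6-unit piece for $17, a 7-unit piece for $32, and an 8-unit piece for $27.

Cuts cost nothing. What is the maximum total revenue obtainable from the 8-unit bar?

Let best[k] be the best obtainable value from length k. For each k, try every first piece i and keep the best of price[i] + best[k−i].
best[1] = 3
best[2] = max(3+3, 7+0) = 7
best[3] = max(3+7, 7+3, 17+0) = 17
best[4] = max(3+17, 7+7, 17+3, 22+0) = 22
best[5] = max(3+22, 7+17, 17+7, 22+3, 18+0) = 25
best[6] = max(3+25, 7+22, 17+17, 22+7, 18+3, 17+0) = 34
best[7] = max(3+34, 7+25, 17+22, …, 17+3, 32+0) = 39
best[8] = max(3+39, 7+34, 17+25, …, 32+3, 27+0) = 44
One optimal cutting: 4 + 4 → $22 + $22 = $44.

44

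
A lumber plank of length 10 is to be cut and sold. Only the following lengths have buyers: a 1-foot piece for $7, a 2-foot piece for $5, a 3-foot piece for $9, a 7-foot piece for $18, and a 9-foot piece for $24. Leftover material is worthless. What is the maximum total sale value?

Build r[k] bottom-up: r[k] = max over allowed piece i of (p[i] + r[k−i]).
r[1] = 7
r[2] = 14  (first piece 1, then r[1]=7)
r[3] = 21  (first piece 1, then r[2]=14)
r[4] = 28  (first piece 1, then r[3]=21)
r[5] = 35  (first piece 1, then r[4]=28)
r[6] = 42  (first piece 1, then r[5]=35)
r[7] = 49  (first piece 1, then r[6]=42)
r[8] = 56  (first piece 1, then r[7]=49)
r[9] = 63  (first piece 1, then r[8]=56)
r[10] = 70  (first piece 1, then r[9]=63)
One optimal cutting: 1 + 1 + 1 + 1 + 1 + 1 + 1 + 1 + 1 + 1 → $70.

70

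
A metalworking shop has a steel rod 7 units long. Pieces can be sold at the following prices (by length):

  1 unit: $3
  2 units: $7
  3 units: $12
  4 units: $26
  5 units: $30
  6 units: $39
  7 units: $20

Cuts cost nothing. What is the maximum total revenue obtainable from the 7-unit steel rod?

Build r[k] bottom-up: r[k] = max over allowed piece i of (p[i] + r[k−i]).
r[1] = 3
r[2] = max(3+3, 7+0) = 7
r[3] = max(3+7, 7+3, 12+0) = 12
r[4] = max(3+12, 7+7, 12+3, 26+0) = 26
r[5] = max(3+26, 7+12, 12+7, 26+3, 30+0) = 30
r[6] = max(3+30, 7+26, 12+12, 26+7, 30+3, 39+0) = 39
r[7] = max(3+39, 7+30, 12+26, …, 39+3, 20+0) = 42
One optimal cutting: 6 + 1 → $39 + $3 = $42.

42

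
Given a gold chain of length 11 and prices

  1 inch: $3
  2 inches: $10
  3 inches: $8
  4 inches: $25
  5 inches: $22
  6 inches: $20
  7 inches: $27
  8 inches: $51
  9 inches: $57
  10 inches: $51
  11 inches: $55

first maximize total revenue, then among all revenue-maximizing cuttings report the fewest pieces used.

Consider every possible first cut. r[k] is the best of p[i]+r[k−i] over all sellable i≤k.
r[1] = 3
r[2] = max(3+3, 10+0) = 10
r[3] = max(3+10, 10+3, 8+0) = 13
r[4] = max(3+13, 10+10, 8+3, 25+0) = 25
r[5] = max(3+25, 10+13, 8+10, 25+3, 22+0) = 28
r[6] = max(3+28, 10+25, 8+13, 25+10, 22+3, 20+0) = 35
r[7] = max(3+35, 10+28, 8+25, …, 20+3, 27+0) = 38
r[8] = max(3+38, 10+35, 8+28, …, 27+3, 51+0) = 51
r[9] = max(3+51, 10+38, 8+35, …, 51+3, 57+0) = 57
r[10] = max(3+57, 10+51, 8+38, …, 57+3, 51+0) = 61
r[11] = max(3+61, 10+57, 8+51, …, 51+3, 55+0) = 67
Maximum revenue is $67.
Now minimize piece count subject to staying optimal: for each k, pieces[k] = 1 + min over i with p[i]+r[k−i]=r[k] of pieces[k−i].
pieces[8] = 1
pieces[9] = 1
pieces[10] = 2
pieces[11] = 2

2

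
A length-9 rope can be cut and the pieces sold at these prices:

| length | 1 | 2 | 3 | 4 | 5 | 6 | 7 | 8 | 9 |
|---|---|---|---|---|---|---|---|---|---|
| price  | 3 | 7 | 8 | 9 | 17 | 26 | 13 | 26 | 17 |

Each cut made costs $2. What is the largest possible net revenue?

32

Consider every possible first cut. r[k] is the best of p[i]+r[k−i] over all sellable i≤k, charging 2 whenever i<k.
r[1] = 3
r[2] = 7
r[3] = 8  (first piece 1, then r[2]=7)
r[4] = 12  (first piece 2, then r[2]=7)
r[5] = 17
r[6] = 26
r[7] = 27  (first piece 1, then r[6]=26)
r[8] = 31  (first piece 2, then r[6]=26)
r[9] = 32  (first piece 1, then r[8]=31)
One optimal plan: pieces 6 + 2 + 1 (2 cuts) → $36 − $4 = $32.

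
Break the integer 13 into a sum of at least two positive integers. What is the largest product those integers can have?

108

Define m[k] = max over 1≤i<k of i · max(k−i, m[k−i]); the inner max lets the remainder stay uncut if that's better.
m[2] = 1×max(1,0) = 1×1 = 1
m[3] = 1×max(2,1) = 1×2 = 2
m[4] = 2×max(2,1) = 2×2 = 4
m[5] = 2×max(3,2) = 2×3 = 6
m[6] = 3×max(3,2) = 3×3 = 9
m[7] = 2×max(5,6) = 2×6 = 12
m[8] = 2×max(6,9) = 2×9 = 18
m[9] = 3×max(6,9) = 3×9 = 27
m[10] = 2×max(8,18) = 2×18 = 36
m[11] = 2×max(9,27) = 2×27 = 54
m[12] = 3×max(9,27) = 3×27 = 81
m[13] = 2×max(11,54) = 2×54 = 108
One optimal split: 3 + 3 + 3 + 2 + 2; product 3×3×3×2×2 = 108.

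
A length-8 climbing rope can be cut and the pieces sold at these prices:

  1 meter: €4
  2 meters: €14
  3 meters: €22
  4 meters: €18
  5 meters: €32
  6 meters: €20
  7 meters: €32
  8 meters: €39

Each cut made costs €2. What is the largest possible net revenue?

Build net[k] bottom-up: net[k] = max over allowed piece i of (p[i] + net[k−i]) − 2 per cut.
net[1] = 4
net[2] = 14
net[3] = 22
net[4] = 26  (first piece 2, then net[2]=14)
net[5] = 34  (first piece 2, then net[3]=22)
net[6] = 42  (first piece 3, then net[3]=22)
net[7] = 46  (first piece 2, then net[5]=34)
net[8] = 54  (first piece 2, then net[6]=42)
One optimal plan: pieces 3 + 3 + 2 (2 cuts) → €58 − €4 = €54.

54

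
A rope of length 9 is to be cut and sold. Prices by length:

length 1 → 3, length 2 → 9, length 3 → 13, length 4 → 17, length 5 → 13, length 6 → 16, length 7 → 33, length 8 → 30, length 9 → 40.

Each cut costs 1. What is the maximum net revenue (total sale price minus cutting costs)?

Let v[k] be the best obtainable value from length k. For each k, try every first piece i and keep the best of price[i] + v[k−i] minus the 1 cut fee when i<k.
v[1] = 3
v[2] = 9
v[3] = 13
v[4] = 17  (first piece 2, then v[2]=9)
v[5] = 21  (first piece 2, then v[3]=13)
v[6] = 25  (first piece 2, then v[4]=17)
v[7] = 33
v[8] = 35  (first piece 1, then v[7]=33)
v[9] = 41  (first piece 2, then v[7]=33)
One optimal plan: pieces 7 + 2 (1 cut) → 42 − 1 = 41.

41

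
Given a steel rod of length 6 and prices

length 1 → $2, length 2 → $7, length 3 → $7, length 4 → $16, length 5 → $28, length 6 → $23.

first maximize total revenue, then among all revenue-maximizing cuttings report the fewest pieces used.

Let r[k] be the best obtainable value from length k. For each k, try every first piece i and keep the best of price[i] + r[k−i].
r[1] = 2
r[2] = 7
r[3] = 9  (first piece 1, then r[2]=7)
r[4] = 16
r[5] = 28
r[6] = 30  (first piece 1, then r[5]=28)
Maximum revenue is $30.
Now minimize piece count subject to staying optimal: for each k, pieces[k] = 1 + min over i with p[i]+r[k−i]=r[k] of pieces[k−i].
pieces[3] = 2
pieces[4] = 1
pieces[5] = 1
pieces[6] = 2

2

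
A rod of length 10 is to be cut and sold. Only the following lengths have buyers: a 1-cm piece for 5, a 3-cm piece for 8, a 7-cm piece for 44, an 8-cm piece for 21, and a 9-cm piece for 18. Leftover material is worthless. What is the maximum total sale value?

Consider every possible first cut. best[k] is the best of p[i]+best[k−i] over all sellable i≤k.
best[1] = 5
best[2] = 10  (first piece 1, then best[1]=5)
best[3] = max(5+10, 8+0) = 15
best[4] = max(5+15, 8+5) = 20
best[5] = max(5+20, 8+10) = 25
best[6] = max(5+25, 8+15) = 30
best[7] = max(5+30, 8+20, 44+0) = 44
best[8] = max(5+44, 8+25, 44+5, 21+0) = 49
best[9] = max(5+49, 8+30, 44+10, 21+5, 18+0) = 54
best[10] = max(5+54, 8+44, 44+15, 21+10, 18+5) = 59
One optimal cutting: 7 + 1 + 1 + 1 → 59.

59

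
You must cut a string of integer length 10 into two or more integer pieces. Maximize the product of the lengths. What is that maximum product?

36

Fill g[k] for k=2..10: at each k try every first piece i and multiply by the better of (k−i) uncut or g[k−i].
g[2] = 1*max(1,0) = 1*1 = 1
g[3] = 1*max(2,1) = 1*2 = 2
g[4] = 2*max(2,1) = 2*2 = 4
g[5] = 2*max(3,2) = 2*3 = 6
g[6] = 3*max(3,2) = 3*3 = 9
g[7] = 2*max(5,6) = 2*6 = 12
g[8] = 2*max(6,9) = 2*9 = 18
g[9] = 3*max(6,9) = 3*9 = 27
g[10] = 2*max(8,18) = 2*18 = 36
One optimal split: 3 + 3 + 2 + 2; product 3*3*2*2 = 36.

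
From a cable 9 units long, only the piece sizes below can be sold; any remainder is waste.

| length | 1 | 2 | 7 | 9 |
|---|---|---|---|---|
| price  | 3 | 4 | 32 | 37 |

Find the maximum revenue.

Build r[k] bottom-up: r[k] = max over allowed piece i of (p[i] + r[k−i]).
r[1] = 3
r[2] = 6  (first piece 1, then r[1]=3)
r[3] = 9  (first piece 1, then r[2]=6)
r[4] = 12  (first piece 1, then r[3]=9)
r[5] = 15  (first piece 1, then r[4]=12)
r[6] = 18  (first piece 1, then r[5]=15)
r[7] = 32
r[8] = 35  (first piece 1, then r[7]=32)
r[9] = 38  (first piece 1, then r[8]=35)
One optimal cutting: 7 + 1 + 1 → $38.

38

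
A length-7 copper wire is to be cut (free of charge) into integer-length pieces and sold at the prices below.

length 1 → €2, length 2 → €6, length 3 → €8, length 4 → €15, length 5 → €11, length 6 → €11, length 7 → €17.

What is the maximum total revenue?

Let R[k] be the best obtainable value from length k. For each k, try every first piece i and keep the best of price[i] + R[k−i].
R[1] = 2
R[2] = max(2+2, 6+0) = 6
R[3] = max(2+6, 6+2, 8+0) = 8
R[4] = max(2+8, 6+6, 8+2, 15+0) = 15
R[5] = max(2+15, 6+8, 8+6, 15+2, 11+0) = 17
R[6] = max(2+17, 6+15, 8+8, 15+6, 11+2, 11+0) = 21
R[7] = max(2+21, 6+17, 8+15, …, 11+2, 17+0) = 23
One optimal cutting: 4 + 2 + 1 → €15 + €6 + €2 = €23.

23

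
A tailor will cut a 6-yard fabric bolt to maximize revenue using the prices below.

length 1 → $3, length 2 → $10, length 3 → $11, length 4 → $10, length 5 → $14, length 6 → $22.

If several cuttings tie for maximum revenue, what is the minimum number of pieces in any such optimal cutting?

Let r[k] be the best obtainable value from length k. For each k, try every first piece i and keep the best of price[i] + r[k−i].
r[1] = 3
r[2] = 10
r[3] = 13  (first piece 1, then r[2]=10)
r[4] = 20  (first piece 2, then r[2]=10)
r[5] = 23  (first piece 1, then r[4]=20)
r[6] = 30  (first piece 2, then r[4]=20)
Maximum revenue is $30.
Now minimize piece count subject to staying optimal: for each k, pieces[k] = 1 + min over i with p[i]+r[k−i]=r[k] of pieces[k−i].
pieces[3] = 2
pieces[4] = 2
pieces[5] = 3
pieces[6] = 3

3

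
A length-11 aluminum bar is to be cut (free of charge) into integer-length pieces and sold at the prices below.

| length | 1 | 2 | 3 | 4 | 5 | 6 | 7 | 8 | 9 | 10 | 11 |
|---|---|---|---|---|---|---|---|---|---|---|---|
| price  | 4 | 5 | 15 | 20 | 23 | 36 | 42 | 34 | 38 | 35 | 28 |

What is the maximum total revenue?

62

Consider every possible first cut. v[k] is the best of p[i]+v[k−i] over all sellable i≤k.
v[1] = 4
v[2] = max(4+4, 5+0) = 8
v[3] = max(4+8, 5+4, 15+0) = 15
v[4] = max(4+15, 5+8, 15+4, 20+0) = 20
v[5] = max(4+20, 5+15, 15+8, 20+4, 23+0) = 24
v[6] = max(4+24, 5+20, 15+15, 20+8, 23+4, 36+0) = 36
v[7] = max(4+36, 5+24, 15+20, …, 36+4, 42+0) = 42
v[8] = max(4+42, 5+36, 15+24, …, 42+4, 34+0) = 46
v[9] = max(4+46, 5+42, 15+36, …, 34+4, 38+0) = 51
v[10] = max(4+51, 5+46, 15+42, …, 38+4, 35+0) = 57
v[11] = max(4+57, 5+51, 15+46, …, 35+4, 28+0) = 62
One optimal cutting: 7 + 4 → $42 + $20 = $62.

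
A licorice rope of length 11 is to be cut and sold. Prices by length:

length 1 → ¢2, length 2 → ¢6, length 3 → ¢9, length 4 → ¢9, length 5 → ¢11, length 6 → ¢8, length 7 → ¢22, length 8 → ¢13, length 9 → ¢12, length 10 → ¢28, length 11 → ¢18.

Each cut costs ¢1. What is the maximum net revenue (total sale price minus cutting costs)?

Consider every possible first cut. net[k] is the best of p[i]+net[k−i] over all sellable i≤k, charging 1 whenever i<k.
net[1] = 2
net[2] = 6
net[3] = 9
net[4] = 11  (first piece 2, then net[2]=6)
net[5] = 14  (first piece 2, then net[3]=9)
net[6] = 17  (first piece 3, then net[3]=9)
net[7] = 22
net[8] = 23  (first piece 1, then net[7]=22)
net[9] = 27  (first piece 2, then net[7]=22)
net[10] = 30  (first piece 3, then net[7]=22)
net[11] = 32  (first piece 2, then net[9]=27)
One optimal plan: pieces 7 + 2 + 2 (2 cuts) → ¢34 − ¢2 = ¢32.

32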